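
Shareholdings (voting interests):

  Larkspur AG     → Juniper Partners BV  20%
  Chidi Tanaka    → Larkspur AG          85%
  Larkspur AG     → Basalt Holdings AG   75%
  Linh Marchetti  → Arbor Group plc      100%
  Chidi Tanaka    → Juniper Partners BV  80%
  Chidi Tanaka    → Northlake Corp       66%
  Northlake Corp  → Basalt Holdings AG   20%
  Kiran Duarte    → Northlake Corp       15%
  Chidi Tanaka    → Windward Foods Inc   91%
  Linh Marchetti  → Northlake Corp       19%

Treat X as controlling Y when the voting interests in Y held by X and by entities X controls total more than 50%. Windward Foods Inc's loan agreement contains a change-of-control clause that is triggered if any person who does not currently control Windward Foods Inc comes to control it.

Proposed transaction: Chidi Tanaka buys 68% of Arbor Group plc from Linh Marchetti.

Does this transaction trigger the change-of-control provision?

No

The purchase adds only to Chidi's holdings (Linh's stake shrinks), so Chidi is the only person who could newly come to control Windward.
Chidi holds 91% of Windward, so Chidi controls Windward.
So Chidi already controls Windward before the transaction.
After the purchase, Chidi holds 68% of Arbor directly, and Linh's stake falls to 32%.
Chidi controlled Windward already, so this is not a new person acquiring control; every other person's position is unchanged or reduced.
No new person acquires control, so the clause is not triggered.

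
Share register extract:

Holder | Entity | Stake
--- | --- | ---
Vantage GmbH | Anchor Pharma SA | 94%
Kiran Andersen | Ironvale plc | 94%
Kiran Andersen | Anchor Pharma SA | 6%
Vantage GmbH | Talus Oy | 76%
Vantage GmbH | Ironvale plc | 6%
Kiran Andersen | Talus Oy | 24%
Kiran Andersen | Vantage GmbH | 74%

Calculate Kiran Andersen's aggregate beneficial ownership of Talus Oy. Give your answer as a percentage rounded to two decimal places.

80.24%

Kiran reaches Talus along 2 paths.
Direct stake: 24% = 24%.
Via Vantage: 74% × 76% = 56.24%.
Total: 24% + 56.24% = 80.24%.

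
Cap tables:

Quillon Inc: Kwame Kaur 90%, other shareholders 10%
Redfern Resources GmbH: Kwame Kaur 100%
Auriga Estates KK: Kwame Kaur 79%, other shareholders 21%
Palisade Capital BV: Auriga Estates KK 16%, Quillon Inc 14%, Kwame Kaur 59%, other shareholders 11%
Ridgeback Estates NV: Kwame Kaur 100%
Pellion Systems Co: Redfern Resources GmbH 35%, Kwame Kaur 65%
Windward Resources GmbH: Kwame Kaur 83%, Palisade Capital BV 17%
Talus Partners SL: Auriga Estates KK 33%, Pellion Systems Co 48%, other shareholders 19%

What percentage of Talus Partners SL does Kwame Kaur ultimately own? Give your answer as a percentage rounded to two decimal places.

Kwame reaches Talus along 3 paths.
Via Auriga: 79% × 33% = 26.07%.
Via Redfern → Pellion: 100% × 35% × 48% = 16.8%.
Via Pellion: 65% × 48% = 31.2%.
Total: 26.07% + 16.8% + 31.2% = 74.07%.

74.07%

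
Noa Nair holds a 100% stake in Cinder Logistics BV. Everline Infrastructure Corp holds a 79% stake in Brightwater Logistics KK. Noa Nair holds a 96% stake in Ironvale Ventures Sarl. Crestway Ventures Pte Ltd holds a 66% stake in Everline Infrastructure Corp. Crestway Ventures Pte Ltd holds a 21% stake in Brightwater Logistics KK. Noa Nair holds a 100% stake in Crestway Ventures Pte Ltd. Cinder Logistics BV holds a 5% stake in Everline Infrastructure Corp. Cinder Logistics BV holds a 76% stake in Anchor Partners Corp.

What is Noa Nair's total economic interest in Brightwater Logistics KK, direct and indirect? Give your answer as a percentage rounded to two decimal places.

77.09%

Noa reaches Brightwater along 3 paths.
Via Cinder → Everline: 100% × 5% × 79% = 3.95%.
Via Crestway → Everline: 100% × 66% × 79% = 52.14%.
Via Crestway: 100% × 21% = 21%.
Total: 3.95% + 52.14% + 21% = 77.09%.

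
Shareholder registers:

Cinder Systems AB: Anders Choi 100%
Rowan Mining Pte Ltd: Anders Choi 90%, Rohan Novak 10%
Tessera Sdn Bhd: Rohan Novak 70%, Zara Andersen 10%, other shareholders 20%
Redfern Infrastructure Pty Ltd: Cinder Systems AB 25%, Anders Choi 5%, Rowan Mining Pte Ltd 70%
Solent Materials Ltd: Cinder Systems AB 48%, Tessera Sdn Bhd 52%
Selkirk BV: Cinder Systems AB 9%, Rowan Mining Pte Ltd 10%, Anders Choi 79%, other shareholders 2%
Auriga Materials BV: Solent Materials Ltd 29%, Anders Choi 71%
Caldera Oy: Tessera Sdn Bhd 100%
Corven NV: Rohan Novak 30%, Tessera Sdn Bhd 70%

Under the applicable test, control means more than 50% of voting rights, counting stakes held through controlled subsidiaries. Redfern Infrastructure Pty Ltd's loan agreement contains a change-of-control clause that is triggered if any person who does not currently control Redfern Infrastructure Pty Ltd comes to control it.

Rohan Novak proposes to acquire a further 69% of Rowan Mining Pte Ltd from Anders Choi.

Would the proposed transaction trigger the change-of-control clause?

Yes

The purchase adds only to Rohan's holdings (Anders's stake shrinks), so Rohan is the only person who could newly come to control Redfern.
Rohan holds 70% of Tessera, so Rohan controls Tessera.
Tessera holds 52% of Solent, so Rohan controls Solent.
Tessera holds 100% of Caldera, so Rohan controls Caldera.
Rohan and Tessera together hold 30% + 70% = 100% of Corven, so Rohan controls Corven.
Neither Rohan nor any entity Rohan controls holds any voting interest in Redfern.
So before the transaction, Rohan does not control Redfern.
After the purchase, Rohan's direct stake in Rowan rises to 10% + 69% = 79%, and Anders's stake falls to 21%.
Rohan holds 79% of Rowan, so Rohan controls Rowan.
Rowan holds 70% of Redfern, so Rohan controls Redfern.
Rohan did not control Redfern before and does after, so the clause is triggered.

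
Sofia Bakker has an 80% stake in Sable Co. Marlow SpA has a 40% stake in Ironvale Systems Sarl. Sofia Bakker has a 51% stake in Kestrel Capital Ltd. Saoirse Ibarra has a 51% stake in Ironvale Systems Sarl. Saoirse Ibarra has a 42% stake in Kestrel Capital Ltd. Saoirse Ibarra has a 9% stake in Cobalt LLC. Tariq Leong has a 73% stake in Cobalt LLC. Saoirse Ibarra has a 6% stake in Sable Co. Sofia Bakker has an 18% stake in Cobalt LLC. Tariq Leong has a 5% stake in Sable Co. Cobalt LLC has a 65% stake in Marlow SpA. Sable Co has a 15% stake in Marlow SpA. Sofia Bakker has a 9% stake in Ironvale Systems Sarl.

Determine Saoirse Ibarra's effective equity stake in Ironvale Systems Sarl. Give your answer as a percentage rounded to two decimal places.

53.70%

Saoirse reaches Ironvale along 3 paths.
Via Sable → Marlow: 6% × 15% × 40% = 0.36%.
Via Cobalt → Marlow: 9% × 65% × 40% = 2.34%.
Direct stake: 51% = 51%.
Total: 0.36% + 2.34% + 51% = 53.7%.
Rounded: 53.70%.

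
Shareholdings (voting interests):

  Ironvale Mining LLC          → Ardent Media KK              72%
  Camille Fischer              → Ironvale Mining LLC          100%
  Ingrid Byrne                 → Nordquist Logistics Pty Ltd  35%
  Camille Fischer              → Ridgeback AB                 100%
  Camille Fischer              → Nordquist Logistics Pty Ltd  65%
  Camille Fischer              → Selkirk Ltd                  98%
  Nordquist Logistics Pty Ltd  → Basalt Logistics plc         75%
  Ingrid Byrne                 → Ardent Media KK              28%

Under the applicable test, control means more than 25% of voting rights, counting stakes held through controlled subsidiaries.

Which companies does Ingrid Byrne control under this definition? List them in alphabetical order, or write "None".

Ingrid holds 35% of Nordquist, so Ingrid controls Nordquist.
Nordquist holds 75% of Basalt, so Ingrid controls Basalt.
Ingrid holds 28% of Ardent, so Ingrid controls Ardent.
No other company's threshold is met.

Ardent Media KK, Basalt Logistics plc, Nordquist Logistics Pty Ltd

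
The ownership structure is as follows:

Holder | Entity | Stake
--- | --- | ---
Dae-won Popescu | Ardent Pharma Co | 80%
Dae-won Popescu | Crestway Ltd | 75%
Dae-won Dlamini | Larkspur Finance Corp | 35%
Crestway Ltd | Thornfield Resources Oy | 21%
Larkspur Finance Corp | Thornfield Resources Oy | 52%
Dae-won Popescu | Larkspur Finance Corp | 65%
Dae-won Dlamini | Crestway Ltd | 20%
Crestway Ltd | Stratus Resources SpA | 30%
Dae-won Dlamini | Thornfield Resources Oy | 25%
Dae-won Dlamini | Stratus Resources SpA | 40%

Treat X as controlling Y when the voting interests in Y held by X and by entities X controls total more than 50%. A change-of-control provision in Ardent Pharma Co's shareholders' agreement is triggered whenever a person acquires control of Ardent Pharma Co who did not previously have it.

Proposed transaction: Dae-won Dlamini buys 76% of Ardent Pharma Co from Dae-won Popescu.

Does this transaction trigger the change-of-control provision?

Yes

The purchase adds only to Dae-won Dlamini's holdings (Dae-won Popescu's stake shrinks), so Dae-won Dlamini is the only person who could newly come to control Ardent.
Dae-won Dlamini's largest direct stake is 40% in Stratus, which does not meet the threshold, so Dae-won Dlamini controls no company.
Neither Dae-won Dlamini nor any entity Dae-won Dlamini controls holds any voting interest in Ardent.
So before the transaction, Dae-won Dlamini does not control Ardent.
After the purchase, Dae-won Dlamini holds 76% of Ardent directly, and Dae-won Popescu's stake falls to 4%.
Dae-won Dlamini holds 76% of Ardent, so Dae-won Dlamini controls Ardent.
Dae-won Dlamini did not control Ardent before and does after, so the clause is triggered.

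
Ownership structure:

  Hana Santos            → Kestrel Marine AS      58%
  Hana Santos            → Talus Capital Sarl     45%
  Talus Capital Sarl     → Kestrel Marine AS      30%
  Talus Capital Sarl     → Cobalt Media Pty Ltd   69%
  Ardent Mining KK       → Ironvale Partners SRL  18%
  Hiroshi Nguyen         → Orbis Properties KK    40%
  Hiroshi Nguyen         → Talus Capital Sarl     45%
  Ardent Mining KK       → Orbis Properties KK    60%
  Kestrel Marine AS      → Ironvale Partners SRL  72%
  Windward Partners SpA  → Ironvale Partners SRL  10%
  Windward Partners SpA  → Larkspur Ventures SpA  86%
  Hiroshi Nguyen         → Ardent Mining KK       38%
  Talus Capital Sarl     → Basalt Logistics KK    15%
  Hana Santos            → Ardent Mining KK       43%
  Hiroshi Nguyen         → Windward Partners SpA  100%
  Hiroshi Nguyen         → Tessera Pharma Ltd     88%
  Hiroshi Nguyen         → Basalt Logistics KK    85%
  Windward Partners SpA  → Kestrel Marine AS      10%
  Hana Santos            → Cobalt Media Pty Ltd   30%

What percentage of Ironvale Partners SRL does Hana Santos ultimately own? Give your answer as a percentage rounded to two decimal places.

59.22%

Hana reaches Ironvale along 3 paths.
Via Kestrel: 58% × 72% = 41.76%.
Via Talus → Kestrel: 45% × 30% × 72% = 9.72%.
Via Ardent: 43% × 18% = 7.74%.
Total: 41.76% + 9.72% + 7.74% = 59.22%.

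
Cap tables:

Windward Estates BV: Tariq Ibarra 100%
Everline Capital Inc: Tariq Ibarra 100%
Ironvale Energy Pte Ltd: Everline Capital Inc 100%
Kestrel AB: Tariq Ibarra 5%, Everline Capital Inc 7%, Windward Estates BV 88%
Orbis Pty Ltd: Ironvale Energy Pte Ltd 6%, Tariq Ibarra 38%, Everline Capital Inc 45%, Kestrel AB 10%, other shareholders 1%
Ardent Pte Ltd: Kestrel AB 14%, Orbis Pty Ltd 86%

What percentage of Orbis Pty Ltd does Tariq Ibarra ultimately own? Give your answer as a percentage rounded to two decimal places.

99.00%

Tariq reaches Orbis along 6 paths.
Via Everline → Ironvale: 100% × 100% × 6% = 6%.
Direct stake: 38% = 38%.
Via Everline: 100% × 45% = 45%.
Via Kestrel: 5% × 10% = 0.5%.
Via Everline → Kestrel: 100% × 7% × 10% = 0.7%.
Via Windward → Kestrel: 100% × 88% × 10% = 8.8%.
Total: 6% + 38% + 45% + 0.5% + 0.7% + 8.8% = 99%.
Rounded: 99.00%.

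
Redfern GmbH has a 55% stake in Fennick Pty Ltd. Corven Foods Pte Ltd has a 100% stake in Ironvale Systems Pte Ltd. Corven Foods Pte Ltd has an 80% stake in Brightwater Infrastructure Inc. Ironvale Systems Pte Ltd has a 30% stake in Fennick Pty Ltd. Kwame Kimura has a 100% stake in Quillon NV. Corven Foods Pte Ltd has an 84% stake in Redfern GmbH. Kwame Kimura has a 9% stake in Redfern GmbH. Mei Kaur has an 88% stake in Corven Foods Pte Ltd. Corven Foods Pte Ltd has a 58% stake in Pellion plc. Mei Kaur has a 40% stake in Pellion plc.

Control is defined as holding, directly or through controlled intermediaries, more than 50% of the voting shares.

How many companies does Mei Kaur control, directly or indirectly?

6

Mei holds 88% of Corven, so Mei controls Corven.
Corven holds 100% of Ironvale, so Mei controls Ironvale.
Corven holds 84% of Redfern, so Mei controls Redfern.
Corven holds 80% of Brightwater, so Mei controls Brightwater.
Corven and Mei together hold 58% + 40% = 98% of Pellion, so Mei controls Pellion.
Redfern and Ironvale together hold 55% + 30% = 85% of Fennick, so Mei controls Fennick.
No other company's threshold is met.
Mei controls 6 companies.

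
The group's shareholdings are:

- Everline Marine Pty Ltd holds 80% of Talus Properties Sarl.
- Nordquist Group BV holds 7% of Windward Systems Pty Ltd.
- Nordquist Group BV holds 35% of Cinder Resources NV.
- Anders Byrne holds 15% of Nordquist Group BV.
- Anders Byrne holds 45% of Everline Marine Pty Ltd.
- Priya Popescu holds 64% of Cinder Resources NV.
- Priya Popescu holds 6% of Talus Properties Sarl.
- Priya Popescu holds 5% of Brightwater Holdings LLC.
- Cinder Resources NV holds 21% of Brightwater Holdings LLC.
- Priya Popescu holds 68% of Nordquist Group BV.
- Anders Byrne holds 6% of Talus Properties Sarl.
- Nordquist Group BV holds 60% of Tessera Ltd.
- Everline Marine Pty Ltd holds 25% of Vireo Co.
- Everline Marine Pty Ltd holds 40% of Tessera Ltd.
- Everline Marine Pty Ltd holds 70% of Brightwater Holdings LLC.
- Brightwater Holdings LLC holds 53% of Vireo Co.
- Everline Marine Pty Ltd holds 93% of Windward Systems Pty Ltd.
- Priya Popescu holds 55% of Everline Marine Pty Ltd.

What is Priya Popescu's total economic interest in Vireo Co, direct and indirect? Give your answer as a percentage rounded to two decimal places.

46.58%

Priya reaches Vireo along 5 paths.
Via Everline → Brightwater: 55% × 70% × 53% = 20.405%.
Via Nordquist → Cinder → Brightwater: 68% × 35% × 21% × 53% = 2.64894%.
Via Cinder → Brightwater: 64% × 21% × 53% = 7.1232%.
Via Brightwater: 5% × 53% = 2.65%.
Via Everline: 55% × 25% = 13.75%.
Total: 20.405% + 2.64894% + 7.1232% + 2.65% + 13.75% = 46.57714%.
Rounded: 46.58%.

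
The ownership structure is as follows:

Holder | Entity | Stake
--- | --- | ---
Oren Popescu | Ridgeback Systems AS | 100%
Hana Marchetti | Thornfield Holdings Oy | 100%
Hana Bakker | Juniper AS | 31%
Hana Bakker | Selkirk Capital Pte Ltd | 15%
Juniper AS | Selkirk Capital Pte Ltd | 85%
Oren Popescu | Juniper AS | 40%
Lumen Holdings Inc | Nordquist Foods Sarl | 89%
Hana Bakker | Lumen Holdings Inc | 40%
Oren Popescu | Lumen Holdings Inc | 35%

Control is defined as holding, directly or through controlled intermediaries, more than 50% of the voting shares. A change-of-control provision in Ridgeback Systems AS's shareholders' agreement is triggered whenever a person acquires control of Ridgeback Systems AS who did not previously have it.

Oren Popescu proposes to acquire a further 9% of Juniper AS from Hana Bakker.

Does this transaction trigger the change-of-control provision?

No

The purchase adds only to Oren's holdings (Hana Bakker's stake shrinks), so Oren is the only person who could newly come to control Ridgeback.
Oren holds 100% of Ridgeback, so Oren controls Ridgeback.
So Oren already controls Ridgeback before the transaction.
After the purchase, Oren's direct stake in Juniper rises to 40% + 9% = 49%, and Hana Bakker's stake falls to 22%.
Oren controlled Ridgeback already, so this is not a new person acquiring control; every other person's position is unchanged or reduced.
No new person acquires control, so the clause is not triggered.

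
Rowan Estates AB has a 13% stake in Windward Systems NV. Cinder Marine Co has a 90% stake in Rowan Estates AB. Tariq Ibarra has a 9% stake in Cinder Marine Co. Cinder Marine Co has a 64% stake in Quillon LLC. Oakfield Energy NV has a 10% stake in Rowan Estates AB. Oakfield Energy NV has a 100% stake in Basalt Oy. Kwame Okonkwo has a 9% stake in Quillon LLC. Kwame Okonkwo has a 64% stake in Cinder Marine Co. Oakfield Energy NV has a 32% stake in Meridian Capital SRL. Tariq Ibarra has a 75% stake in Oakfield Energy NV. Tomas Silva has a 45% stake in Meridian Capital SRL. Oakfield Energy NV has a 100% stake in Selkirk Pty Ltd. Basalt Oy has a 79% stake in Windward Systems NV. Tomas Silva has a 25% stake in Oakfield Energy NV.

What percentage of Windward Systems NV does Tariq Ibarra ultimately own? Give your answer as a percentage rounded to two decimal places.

Tariq reaches Windward along 3 paths.
Via Cinder → Rowan: 9% × 90% × 13% = 1.053%.
Via Oakfield → Rowan: 75% × 10% × 13% = 0.975%.
Via Oakfield → Basalt: 75% × 100% × 79% = 59.25%.
Total: 1.053% + 0.975% + 59.25% = 61.278%.
Rounded: 61.28%.

61.28%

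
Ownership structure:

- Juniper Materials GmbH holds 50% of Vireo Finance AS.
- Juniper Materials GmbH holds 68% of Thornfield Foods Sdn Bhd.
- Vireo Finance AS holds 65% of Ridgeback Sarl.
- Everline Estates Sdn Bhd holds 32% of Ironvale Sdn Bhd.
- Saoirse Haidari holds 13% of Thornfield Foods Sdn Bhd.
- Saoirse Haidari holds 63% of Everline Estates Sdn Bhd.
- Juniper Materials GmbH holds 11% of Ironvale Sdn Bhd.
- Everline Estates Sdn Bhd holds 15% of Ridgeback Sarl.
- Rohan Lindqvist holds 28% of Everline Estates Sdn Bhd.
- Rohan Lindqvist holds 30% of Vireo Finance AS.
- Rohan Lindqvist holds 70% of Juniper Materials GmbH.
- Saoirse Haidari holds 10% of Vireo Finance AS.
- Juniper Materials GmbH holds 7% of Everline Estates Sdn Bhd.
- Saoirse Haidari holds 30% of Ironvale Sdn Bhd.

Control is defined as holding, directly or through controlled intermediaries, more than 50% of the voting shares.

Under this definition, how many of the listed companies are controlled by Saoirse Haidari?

Saoirse holds 63% of Everline, so Saoirse controls Everline.
Everline and Saoirse together hold 32% + 30% = 62% of Ironvale, so Saoirse controls Ironvale.
No other company's threshold is met.
Saoirse controls 2 companies.

2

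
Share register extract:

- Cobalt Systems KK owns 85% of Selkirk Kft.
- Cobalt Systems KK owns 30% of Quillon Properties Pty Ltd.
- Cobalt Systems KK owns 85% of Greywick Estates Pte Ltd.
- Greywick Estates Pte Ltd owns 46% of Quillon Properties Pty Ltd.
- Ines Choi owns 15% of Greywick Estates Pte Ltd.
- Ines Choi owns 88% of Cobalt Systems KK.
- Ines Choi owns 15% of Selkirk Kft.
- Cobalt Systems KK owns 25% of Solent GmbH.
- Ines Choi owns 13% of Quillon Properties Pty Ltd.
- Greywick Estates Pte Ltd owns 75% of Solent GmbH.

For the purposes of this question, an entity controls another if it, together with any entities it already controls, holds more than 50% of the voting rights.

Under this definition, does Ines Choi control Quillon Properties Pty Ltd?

Ines holds 88% of Cobalt, so Ines controls Cobalt.
Cobalt and Ines together hold 85% + 15% = 100% of Greywick, so Ines controls Greywick.
Ines and Greywick and Cobalt together hold 13% + 46% + 30% = 89% of Quillon, so Ines controls Quillon.

Yes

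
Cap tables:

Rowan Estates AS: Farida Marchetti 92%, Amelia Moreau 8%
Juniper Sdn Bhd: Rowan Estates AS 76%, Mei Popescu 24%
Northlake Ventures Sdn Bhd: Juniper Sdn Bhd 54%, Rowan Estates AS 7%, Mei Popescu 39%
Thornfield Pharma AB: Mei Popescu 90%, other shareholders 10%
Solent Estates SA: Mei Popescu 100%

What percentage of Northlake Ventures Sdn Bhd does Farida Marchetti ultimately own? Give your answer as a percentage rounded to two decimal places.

44.20%

Farida reaches Northlake along 2 paths.
Via Rowan → Juniper: 92% × 76% × 54% = 37.7568%.
Via Rowan: 92% × 7% = 6.44%.
Total: 37.7568% + 6.44% = 44.1968%.
Rounded: 44.20%.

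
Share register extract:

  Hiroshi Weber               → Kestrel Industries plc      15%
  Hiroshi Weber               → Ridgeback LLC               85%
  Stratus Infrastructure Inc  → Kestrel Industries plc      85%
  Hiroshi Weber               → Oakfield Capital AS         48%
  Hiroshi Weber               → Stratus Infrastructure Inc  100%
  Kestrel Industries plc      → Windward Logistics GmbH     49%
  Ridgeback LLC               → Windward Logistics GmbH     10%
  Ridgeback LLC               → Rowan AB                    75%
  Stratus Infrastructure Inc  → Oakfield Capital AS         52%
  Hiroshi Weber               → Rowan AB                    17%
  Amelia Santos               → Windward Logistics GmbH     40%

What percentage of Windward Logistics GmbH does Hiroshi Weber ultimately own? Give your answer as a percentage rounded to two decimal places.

57.50%

Hiroshi reaches Windward along 3 paths.
Via Ridgeback: 85% × 10% = 8.5%.
Via Kestrel: 15% × 49% = 7.35%.
Via Stratus → Kestrel: 100% × 85% × 49% = 41.65%.
Total: 8.5% + 7.35% + 41.65% = 57.5%.
Rounded: 57.50%.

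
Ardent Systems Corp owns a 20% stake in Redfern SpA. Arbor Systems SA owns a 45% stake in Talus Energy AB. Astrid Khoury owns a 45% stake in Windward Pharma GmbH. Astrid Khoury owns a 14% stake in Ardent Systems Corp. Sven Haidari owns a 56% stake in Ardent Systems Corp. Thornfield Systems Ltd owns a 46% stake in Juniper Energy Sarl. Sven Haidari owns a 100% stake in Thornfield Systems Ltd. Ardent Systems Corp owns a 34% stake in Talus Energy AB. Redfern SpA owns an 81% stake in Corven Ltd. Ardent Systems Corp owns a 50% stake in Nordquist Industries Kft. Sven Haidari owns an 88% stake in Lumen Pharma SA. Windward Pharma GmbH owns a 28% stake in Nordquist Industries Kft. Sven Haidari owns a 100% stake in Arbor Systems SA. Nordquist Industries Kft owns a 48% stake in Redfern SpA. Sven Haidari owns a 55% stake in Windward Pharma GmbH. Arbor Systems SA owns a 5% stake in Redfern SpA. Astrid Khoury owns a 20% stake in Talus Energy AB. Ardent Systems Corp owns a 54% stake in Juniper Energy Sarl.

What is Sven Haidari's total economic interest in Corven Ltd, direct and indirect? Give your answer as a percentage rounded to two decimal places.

30.00%

Sven reaches Corven along 4 paths.
Via Ardent → Redfern: 56% × 20% × 81% = 9.072%.
Via Windward → Nordquist → Redfern: 55% × 28% × 48% × 81% = 5.98752%.
Via Ardent → Nordquist → Redfern: 56% × 50% × 48% × 81% = 10.8864%.
Via Arbor → Redfern: 100% × 5% × 81% = 4.05%.
Total: 9.072% + 5.98752% + 10.8864% + 4.05% = 29.99592%.
Rounded: 30.00%.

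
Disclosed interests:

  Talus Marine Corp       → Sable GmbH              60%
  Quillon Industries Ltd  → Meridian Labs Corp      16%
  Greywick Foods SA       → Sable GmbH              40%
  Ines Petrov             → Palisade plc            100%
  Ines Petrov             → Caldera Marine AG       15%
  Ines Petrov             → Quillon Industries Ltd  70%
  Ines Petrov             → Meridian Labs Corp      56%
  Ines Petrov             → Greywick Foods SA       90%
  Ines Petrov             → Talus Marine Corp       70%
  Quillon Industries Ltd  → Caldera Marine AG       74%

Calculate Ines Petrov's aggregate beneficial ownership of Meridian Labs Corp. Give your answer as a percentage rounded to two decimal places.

67.20%

Ines reaches Meridian along 2 paths.
Via Quillon: 70% × 16% = 11.2%.
Direct stake: 56% = 56%.
Total: 11.2% + 56% = 67.2%.
Rounded: 67.20%.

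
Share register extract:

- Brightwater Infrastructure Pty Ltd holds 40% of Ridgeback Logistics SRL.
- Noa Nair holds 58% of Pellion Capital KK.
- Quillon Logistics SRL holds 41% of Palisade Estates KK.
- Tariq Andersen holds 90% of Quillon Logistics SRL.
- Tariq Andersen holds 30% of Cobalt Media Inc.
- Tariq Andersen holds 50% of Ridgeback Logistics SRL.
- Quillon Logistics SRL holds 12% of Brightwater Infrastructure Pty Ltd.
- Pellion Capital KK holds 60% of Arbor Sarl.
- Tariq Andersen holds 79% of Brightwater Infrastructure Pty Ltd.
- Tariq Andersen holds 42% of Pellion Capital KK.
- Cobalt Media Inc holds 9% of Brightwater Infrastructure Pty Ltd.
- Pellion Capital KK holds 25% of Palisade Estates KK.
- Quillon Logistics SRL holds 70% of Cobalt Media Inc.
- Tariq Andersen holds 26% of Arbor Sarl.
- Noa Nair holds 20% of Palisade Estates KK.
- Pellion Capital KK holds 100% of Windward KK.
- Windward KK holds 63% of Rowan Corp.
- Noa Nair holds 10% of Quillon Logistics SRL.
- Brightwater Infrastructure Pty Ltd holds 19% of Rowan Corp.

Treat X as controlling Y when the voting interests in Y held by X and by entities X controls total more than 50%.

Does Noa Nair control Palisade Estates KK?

No

Noa holds 58% of Pellion, so Noa controls Pellion.
Pellion holds 60% of Arbor, so Noa controls Arbor.
Pellion holds 100% of Windward, so Noa controls Windward.
Windward holds 63% of Rowan, so Noa controls Rowan.
In Palisade, Noa's side holds only 20% + 25% = 45%, not > 50%.
So Noa does not control Palisade.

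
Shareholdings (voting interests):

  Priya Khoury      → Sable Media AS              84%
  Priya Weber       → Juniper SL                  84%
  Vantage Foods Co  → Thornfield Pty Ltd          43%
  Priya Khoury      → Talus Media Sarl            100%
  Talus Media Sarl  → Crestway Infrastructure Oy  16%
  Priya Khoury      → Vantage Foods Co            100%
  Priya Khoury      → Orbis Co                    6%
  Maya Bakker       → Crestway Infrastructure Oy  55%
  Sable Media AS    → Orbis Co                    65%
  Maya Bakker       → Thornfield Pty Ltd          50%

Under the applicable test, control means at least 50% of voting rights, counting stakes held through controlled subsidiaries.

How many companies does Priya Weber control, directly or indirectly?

Priya Weber holds 84% of Juniper, so Priya Weber controls Juniper.
No other company's threshold is met.
Priya Weber controls 1 company.

1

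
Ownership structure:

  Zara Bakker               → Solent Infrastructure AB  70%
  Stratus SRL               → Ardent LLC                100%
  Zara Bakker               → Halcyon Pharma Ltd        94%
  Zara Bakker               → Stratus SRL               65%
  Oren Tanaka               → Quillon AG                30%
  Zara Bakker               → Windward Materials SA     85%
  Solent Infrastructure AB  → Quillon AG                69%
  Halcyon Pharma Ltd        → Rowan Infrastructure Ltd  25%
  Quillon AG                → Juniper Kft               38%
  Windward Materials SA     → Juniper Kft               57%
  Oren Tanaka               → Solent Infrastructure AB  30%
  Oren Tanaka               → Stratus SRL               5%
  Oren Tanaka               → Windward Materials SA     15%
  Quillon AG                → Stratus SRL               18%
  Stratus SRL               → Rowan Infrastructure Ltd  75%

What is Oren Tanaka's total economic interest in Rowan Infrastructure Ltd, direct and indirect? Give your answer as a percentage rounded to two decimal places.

Oren reaches Rowan along 3 paths.
Via Solent → Quillon → Stratus: 30% × 69% × 18% × 75% = 2.7945%.
Via Quillon → Stratus: 30% × 18% × 75% = 4.05%.
Via Stratus: 5% × 75% = 3.75%.
Total: 2.7945% + 4.05% + 3.75% = 10.5945%.
Rounded: 10.59%.

10.59%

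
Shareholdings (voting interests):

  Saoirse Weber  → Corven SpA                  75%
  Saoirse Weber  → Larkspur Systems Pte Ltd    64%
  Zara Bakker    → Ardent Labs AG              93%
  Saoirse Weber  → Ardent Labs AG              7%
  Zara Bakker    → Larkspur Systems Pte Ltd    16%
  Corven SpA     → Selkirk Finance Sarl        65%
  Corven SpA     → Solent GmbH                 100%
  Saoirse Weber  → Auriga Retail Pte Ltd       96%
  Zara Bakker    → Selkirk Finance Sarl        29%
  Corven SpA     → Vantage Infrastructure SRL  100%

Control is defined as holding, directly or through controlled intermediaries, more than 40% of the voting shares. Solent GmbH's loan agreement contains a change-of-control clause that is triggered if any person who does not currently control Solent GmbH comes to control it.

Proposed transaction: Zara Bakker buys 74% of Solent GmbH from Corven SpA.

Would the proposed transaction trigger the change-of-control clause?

The purchase adds only to Zara's holdings (Corven's stake shrinks), so Zara is the only person who could newly come to control Solent.
Zara holds 93% of Ardent, so Zara controls Ardent.
Neither Zara nor any entity Zara controls holds any voting interest in Solent.
So before the transaction, Zara does not control Solent.
After the purchase, Zara holds 74% of Solent directly, and Corven's stake falls to 26%.
Zara holds 74% of Solent, so Zara controls Solent.
Zara did not control Solent before and does after, so the clause is triggered.

Yes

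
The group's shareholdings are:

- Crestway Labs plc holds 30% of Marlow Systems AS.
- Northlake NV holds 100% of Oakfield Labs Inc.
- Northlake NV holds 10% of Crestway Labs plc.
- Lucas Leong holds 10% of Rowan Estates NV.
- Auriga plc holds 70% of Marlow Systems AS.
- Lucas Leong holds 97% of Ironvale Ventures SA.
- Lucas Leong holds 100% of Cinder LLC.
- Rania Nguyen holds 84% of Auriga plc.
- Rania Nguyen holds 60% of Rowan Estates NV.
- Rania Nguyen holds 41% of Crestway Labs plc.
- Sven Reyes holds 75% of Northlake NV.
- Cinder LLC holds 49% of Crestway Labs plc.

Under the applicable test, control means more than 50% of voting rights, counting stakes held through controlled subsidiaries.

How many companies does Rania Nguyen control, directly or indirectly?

Rania holds 84% of Auriga, so Rania controls Auriga.
Rania holds 60% of Rowan, so Rania controls Rowan.
Auriga holds 70% of Marlow, so Rania controls Marlow.
No other company's threshold is met.
Rania controls 3 companies.

3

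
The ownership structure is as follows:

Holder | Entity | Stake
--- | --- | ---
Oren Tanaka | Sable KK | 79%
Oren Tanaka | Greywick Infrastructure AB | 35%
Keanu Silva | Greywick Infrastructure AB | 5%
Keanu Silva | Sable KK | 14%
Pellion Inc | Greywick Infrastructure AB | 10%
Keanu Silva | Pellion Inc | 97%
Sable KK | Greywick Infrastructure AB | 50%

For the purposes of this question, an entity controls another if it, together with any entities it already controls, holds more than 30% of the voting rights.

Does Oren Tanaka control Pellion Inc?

Oren holds 79% of Sable, so Oren controls Sable.
Sable and Oren together hold 50% + 35% = 85% of Greywick, so Oren controls Greywick.
Neither Oren nor any entity Oren controls holds any voting interest in Pellion.
So Oren does not control Pellion.

No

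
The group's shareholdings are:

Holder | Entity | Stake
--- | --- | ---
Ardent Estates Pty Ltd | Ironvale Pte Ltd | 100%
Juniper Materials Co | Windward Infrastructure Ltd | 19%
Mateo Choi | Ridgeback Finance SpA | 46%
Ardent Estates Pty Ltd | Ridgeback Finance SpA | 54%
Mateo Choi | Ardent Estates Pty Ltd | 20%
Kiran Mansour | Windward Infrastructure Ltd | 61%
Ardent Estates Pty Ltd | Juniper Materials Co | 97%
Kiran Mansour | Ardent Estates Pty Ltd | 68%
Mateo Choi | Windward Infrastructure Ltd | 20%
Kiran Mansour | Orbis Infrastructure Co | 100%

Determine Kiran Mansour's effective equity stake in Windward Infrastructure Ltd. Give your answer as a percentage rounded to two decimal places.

73.53%

Kiran reaches Windward along 2 paths.
Direct stake: 61% = 61%.
Via Ardent → Juniper: 68% × 97% × 19% = 12.5324%.
Total: 61% + 12.5324% = 73.5324%.
Rounded: 73.53%.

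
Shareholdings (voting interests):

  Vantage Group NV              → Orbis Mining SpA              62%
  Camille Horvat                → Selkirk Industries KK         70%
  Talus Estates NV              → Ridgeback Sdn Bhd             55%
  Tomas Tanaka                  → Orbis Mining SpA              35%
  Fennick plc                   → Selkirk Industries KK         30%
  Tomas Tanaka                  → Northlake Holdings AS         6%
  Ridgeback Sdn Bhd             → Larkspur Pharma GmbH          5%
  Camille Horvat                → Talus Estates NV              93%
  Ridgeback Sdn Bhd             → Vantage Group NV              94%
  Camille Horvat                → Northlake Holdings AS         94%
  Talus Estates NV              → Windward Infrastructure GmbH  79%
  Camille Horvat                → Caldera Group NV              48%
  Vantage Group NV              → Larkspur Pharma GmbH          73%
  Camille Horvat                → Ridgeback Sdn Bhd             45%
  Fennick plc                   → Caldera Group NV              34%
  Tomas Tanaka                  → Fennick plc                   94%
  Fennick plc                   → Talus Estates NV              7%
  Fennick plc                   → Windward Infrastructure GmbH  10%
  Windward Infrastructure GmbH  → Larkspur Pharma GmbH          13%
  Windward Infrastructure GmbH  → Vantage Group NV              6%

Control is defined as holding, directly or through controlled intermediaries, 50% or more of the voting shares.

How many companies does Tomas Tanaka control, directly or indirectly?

Tomas holds 94% of Fennick, so Tomas controls Fennick.
No other company's threshold is met.
Tomas controls 1 company.

1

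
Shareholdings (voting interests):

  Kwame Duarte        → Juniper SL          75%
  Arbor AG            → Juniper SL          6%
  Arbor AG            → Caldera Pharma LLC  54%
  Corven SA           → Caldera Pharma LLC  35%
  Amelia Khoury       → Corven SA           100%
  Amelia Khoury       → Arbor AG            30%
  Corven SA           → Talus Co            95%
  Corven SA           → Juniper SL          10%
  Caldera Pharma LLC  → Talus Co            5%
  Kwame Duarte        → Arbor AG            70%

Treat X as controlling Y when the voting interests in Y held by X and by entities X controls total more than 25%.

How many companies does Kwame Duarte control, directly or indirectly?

3

Kwame holds 70% of Arbor, so Kwame controls Arbor.
Kwame and Arbor together hold 75% + 6% = 81% of Juniper, so Kwame controls Juniper.
Arbor holds 54% of Caldera, so Kwame controls Caldera.
No other company's threshold is met.
Kwame controls 3 companies.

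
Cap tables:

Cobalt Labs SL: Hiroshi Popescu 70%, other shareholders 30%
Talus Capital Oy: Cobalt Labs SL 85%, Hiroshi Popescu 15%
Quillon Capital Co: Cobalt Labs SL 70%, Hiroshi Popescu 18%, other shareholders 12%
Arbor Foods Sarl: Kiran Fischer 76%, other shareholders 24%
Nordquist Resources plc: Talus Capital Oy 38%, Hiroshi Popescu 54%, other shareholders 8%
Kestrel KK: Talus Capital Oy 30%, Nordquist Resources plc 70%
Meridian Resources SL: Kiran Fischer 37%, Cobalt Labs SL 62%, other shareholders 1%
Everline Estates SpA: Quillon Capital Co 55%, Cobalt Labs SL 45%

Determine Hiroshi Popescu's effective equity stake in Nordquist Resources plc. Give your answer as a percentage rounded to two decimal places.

82.31%

Hiroshi reaches Nordquist along 3 paths.
Via Cobalt → Talus: 70% × 85% × 38% = 22.61%.
Via Talus: 15% × 38% = 5.7%.
Direct stake: 54% = 54%.
Total: 22.61% + 5.7% + 54% = 82.31%.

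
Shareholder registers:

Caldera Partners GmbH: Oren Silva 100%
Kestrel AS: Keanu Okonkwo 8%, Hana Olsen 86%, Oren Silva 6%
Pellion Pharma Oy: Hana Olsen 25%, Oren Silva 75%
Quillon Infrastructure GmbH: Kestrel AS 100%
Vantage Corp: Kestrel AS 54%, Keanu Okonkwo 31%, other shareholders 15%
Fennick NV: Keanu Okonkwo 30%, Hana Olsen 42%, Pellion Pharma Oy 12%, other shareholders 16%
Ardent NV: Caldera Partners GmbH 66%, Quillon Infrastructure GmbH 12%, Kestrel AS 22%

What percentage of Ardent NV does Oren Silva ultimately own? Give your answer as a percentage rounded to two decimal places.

68.04%

Oren reaches Ardent along 3 paths.
Via Caldera: 100% × 66% = 66%.
Via Kestrel → Quillon: 6% × 100% × 12% = 0.72%.
Via Kestrel: 6% × 22% = 1.32%.
Total: 66% + 0.72% + 1.32% = 68.04%.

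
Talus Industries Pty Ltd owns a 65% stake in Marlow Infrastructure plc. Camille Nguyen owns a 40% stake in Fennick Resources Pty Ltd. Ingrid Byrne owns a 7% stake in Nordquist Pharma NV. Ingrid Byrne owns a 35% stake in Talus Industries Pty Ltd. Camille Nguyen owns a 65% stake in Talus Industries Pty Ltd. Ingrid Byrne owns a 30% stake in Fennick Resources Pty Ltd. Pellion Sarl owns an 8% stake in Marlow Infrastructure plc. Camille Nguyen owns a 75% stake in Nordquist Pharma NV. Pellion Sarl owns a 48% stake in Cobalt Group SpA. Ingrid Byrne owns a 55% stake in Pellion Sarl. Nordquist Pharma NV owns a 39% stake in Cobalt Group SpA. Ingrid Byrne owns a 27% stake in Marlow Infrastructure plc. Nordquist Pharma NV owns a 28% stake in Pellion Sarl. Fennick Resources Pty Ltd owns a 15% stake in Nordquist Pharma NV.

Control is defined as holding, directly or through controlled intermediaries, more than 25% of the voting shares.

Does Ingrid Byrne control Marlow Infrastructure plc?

Ingrid holds 55% of Pellion, so Ingrid controls Pellion.
Ingrid holds 35% of Talus, so Ingrid controls Talus.
Pellion and Ingrid and Talus together hold 8% + 27% + 65% = 100% of Marlow, so Ingrid controls Marlow.

Yes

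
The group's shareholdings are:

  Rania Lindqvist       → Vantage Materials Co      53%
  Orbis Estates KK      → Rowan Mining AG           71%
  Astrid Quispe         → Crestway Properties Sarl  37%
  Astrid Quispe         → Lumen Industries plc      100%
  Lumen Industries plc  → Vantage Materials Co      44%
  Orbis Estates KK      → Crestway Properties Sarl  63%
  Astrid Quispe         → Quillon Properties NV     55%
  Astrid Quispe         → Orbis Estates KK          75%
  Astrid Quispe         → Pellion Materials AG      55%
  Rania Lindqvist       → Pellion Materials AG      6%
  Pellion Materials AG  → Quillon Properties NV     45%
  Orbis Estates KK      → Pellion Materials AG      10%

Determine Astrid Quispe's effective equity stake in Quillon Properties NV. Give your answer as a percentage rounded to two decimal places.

83.13%

Astrid reaches Quillon along 3 paths.
Direct stake: 55% = 55%.
Via Orbis → Pellion: 75% × 10% × 45% = 3.375%.
Via Pellion: 55% × 45% = 24.75%.
Total: 55% + 3.375% + 24.75% = 83.125%.
Rounded: 83.13%.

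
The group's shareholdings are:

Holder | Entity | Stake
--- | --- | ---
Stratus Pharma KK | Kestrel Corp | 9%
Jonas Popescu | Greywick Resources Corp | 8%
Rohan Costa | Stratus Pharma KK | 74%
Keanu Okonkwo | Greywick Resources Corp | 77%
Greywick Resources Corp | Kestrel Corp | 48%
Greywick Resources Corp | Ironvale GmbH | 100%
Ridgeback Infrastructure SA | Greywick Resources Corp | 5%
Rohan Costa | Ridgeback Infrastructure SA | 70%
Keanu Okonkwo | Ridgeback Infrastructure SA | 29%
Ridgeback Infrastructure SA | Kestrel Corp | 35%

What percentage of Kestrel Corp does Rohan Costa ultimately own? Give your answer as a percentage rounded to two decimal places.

Rohan reaches Kestrel along 3 paths.
Via Stratus: 74% × 9% = 6.66%.
Via Ridgeback: 70% × 35% = 24.5%.
Via Ridgeback → Greywick: 70% × 5% × 48% = 1.68%.
Total: 6.66% + 24.5% + 1.68% = 32.84%.

32.84%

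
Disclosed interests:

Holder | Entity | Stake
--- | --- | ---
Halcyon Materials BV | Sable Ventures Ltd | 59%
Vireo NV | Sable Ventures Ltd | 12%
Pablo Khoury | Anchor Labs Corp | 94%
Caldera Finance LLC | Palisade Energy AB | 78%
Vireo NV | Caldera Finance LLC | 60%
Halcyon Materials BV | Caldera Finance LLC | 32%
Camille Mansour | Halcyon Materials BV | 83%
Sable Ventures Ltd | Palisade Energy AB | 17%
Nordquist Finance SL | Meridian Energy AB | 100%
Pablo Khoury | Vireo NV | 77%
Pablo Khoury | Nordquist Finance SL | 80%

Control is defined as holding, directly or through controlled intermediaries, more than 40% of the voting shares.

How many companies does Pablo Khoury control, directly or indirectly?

Pablo holds 77% of Vireo, so Pablo controls Vireo.
Pablo holds 94% of Anchor, so Pablo controls Anchor.
Pablo holds 80% of Nordquist, so Pablo controls Nordquist.
Vireo holds 60% of Caldera, so Pablo controls Caldera.
Nordquist holds 100% of Meridian, so Pablo controls Meridian.
Caldera holds 78% of Palisade, so Pablo controls Palisade.
No other company's threshold is met.
Pablo controls 6 companies.

6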